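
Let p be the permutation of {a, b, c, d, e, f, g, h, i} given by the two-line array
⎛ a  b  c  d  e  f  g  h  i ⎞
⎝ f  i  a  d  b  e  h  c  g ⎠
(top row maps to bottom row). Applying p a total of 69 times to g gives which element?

Tracing g → h → … returns to g after 8 steps, so g lies in an 8-cycle (a f e b i g h c).
On an 8-cycle, p^8 is the identity, so p^69 = p^5 there (69 ≡ 5 mod 8).
Stepping 5 places around the cycle: g → h → c → a → f → e.

e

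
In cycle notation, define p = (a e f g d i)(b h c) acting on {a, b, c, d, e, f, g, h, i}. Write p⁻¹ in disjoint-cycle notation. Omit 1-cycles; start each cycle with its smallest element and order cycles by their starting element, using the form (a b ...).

If p sends a → b within a cycle, p⁻¹ sends b → a; equivalently, reverse each cycle.
Reversing each cycle of p and rotating so the smallest element leads gives (a i d g f e)(b c h).

(a i d g f e)(b c h)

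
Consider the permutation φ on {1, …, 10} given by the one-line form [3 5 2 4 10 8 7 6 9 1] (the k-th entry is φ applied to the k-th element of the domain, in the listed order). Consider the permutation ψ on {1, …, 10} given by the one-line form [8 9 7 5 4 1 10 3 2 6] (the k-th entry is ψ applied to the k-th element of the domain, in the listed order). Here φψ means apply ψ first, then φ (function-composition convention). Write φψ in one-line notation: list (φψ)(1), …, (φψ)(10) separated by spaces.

6 9 7 10 4 3 1 2 5 8

(φψ)(x) = φ(ψ(x)). Computing each image: φ(ψ(1)) = φ(8) = 6, φ(ψ(2)) = φ(9) = 9, φ(ψ(3)) = φ(7) = 7, φ(ψ(4)) = φ(5) = 10, φ(ψ(5)) = φ(4) = 4, φ(ψ(6)) = φ(1) = 3, φ(ψ(7)) = φ(10) = 1, φ(ψ(8)) = φ(3) = 2, φ(ψ(9)) = φ(2) = 5, φ(ψ(10)) = φ(6) = 8.
Hence φψ = [6 9 7 10 4 3 1 2 5 8].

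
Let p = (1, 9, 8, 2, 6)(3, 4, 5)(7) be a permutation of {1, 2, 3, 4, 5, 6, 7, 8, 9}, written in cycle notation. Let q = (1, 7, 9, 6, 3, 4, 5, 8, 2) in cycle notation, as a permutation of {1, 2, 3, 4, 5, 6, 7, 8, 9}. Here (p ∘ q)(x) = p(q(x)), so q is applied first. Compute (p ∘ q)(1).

First apply q: q(1) = 7, then p(7) = 7. Thus (p ∘ q)(1) = 7.

7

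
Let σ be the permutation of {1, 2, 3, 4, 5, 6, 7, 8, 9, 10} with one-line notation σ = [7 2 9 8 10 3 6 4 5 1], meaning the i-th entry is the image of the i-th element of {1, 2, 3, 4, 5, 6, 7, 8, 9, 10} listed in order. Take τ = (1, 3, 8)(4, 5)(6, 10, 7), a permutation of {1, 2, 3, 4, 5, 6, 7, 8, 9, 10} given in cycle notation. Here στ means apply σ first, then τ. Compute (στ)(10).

3

First apply σ: σ(10) = 1, then τ(1) = 3. Thus (στ)(10) = 3.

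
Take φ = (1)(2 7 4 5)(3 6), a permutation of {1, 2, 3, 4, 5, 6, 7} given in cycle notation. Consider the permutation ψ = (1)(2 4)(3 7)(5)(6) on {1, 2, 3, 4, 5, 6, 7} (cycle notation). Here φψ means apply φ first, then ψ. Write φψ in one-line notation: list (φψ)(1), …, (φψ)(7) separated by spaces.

1 3 6 5 4 7 2

(φψ)(x) = ψ(φ(x)). Computing each image: ψ(φ(1)) = ψ(1) = 1, ψ(φ(2)) = ψ(7) = 3, ψ(φ(3)) = ψ(6) = 6, ψ(φ(4)) = ψ(5) = 5, ψ(φ(5)) = ψ(2) = 4, ψ(φ(6)) = ψ(3) = 7, ψ(φ(7)) = ψ(4) = 2.
Hence φψ = [1 3 6 5 4 7 2].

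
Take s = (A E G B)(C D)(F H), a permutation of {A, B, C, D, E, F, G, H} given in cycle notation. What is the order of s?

The disjoint cycles have lengths 4, 2, 2.
The order is lcm(4, 2, 2) = 4.

4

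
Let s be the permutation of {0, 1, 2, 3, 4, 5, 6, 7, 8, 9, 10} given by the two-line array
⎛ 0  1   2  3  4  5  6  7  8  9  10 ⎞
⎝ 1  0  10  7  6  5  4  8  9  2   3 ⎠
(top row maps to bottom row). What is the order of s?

Decomposing into disjoint cycles gives cycle lengths 6, 2, 2, 1.
The order is lcm(6, 2, 2) = 6.

6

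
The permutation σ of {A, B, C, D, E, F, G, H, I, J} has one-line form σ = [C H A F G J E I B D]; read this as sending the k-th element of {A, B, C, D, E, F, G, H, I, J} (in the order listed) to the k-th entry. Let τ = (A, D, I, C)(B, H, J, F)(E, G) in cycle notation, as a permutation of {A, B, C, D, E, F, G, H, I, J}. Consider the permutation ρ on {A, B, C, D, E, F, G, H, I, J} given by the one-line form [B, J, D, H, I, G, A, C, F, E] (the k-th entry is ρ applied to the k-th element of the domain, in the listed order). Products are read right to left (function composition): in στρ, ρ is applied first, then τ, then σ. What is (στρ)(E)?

A

Chase E: ρ(E) = I; τ(I) = C; σ(C) = A. Hence (στρ)(E) = A.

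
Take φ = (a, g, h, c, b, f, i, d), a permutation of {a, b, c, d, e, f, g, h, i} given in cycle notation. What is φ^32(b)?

b

b lies in the 8-cycle (a, g, h, c, b, f, i, d).
Powers repeat with period 8 on this cycle, and 32 mod 8 = 0, so φ^32(b) = φ^0(b).
So φ^32(b) = b.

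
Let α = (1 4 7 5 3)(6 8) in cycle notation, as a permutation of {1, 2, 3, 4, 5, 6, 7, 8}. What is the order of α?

10

The cycle type of α is (5, 2, 1).
The order of α is the least common multiple of its cycle lengths: lcm(5, 2) = 10.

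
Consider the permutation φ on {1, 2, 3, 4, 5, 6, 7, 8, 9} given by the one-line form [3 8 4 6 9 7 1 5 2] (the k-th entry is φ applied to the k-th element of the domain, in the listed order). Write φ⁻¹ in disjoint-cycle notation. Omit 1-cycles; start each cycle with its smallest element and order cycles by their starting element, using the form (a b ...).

(1 7 6 4 3)(2 9 5 8)

First write φ in disjoint cycles: (1 3 4 6 7)(2 8 5 9).
Reversing each cycle (and rotating so the smallest element leads) gives φ⁻¹ = (1 7 6 4 3)(2 9 5 8).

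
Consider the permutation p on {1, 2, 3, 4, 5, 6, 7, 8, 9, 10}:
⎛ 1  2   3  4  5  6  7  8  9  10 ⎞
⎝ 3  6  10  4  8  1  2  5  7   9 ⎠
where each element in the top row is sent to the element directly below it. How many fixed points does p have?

1

The fixed points (elements with p(x) = x) are {4}, so there is 1.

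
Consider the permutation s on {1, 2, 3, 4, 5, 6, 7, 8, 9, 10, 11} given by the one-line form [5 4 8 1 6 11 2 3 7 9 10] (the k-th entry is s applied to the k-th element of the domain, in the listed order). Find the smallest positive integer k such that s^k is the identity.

Decomposing into disjoint cycles gives cycle lengths 9, 2.
The order of s is the least common multiple of its cycle lengths: lcm(9, 2) = 18.

18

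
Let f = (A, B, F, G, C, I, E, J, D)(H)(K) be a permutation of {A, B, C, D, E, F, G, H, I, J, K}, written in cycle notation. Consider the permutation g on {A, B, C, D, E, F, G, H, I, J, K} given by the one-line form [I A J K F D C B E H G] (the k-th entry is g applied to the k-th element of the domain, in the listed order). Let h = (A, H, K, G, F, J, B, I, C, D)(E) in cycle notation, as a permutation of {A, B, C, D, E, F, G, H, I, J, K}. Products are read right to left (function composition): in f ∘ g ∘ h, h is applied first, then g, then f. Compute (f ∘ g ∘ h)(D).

E

Apply the permutations in order: h(D) = A, then g(A) = I, then f(I) = E. So (f ∘ g ∘ h)(D) = E.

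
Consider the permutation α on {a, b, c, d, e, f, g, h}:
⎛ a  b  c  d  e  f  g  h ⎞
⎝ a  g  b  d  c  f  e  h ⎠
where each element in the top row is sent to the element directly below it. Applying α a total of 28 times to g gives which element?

Tracing g → e → … returns to g after 4 steps, so g lies in a 4-cycle (b, g, e, c).
On a 4-cycle, α^4 is the identity, so α^28 = α^0 there (28 ≡ 0 mod 4).
So α^28(g) = g.

g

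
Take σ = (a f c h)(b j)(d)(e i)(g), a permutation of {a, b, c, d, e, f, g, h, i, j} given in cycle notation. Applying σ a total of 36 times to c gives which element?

c

c lies in the 4-cycle (a f c h).
On a 4-cycle, σ^4 is the identity, so σ^36 = σ^0 there (36 ≡ 0 mod 4).
So σ^36(c) = c.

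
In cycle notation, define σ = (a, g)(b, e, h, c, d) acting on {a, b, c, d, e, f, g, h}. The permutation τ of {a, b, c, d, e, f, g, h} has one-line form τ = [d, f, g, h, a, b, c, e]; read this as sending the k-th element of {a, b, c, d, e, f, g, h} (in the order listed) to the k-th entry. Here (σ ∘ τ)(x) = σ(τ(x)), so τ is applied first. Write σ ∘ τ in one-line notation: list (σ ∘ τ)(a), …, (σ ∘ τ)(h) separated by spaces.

(σ ∘ τ)(x) = σ(τ(x)). Computing each image: σ(τ(a)) = σ(d) = b, σ(τ(b)) = σ(f) = f, σ(τ(c)) = σ(g) = a, σ(τ(d)) = σ(h) = c, σ(τ(e)) = σ(a) = g, σ(τ(f)) = σ(b) = e, σ(τ(g)) = σ(c) = d, σ(τ(h)) = σ(e) = h.
Hence σ ∘ τ = [b f a c g e d h].

b f a c g e d h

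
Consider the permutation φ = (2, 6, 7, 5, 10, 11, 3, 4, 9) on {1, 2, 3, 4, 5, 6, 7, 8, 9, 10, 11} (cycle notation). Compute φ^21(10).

10 lies in the 9-cycle (2, 6, 7, 5, 10, 11, 3, 4, 9).
Powers repeat with period 9 on this cycle, and 21 mod 9 = 3, so φ^21(10) = φ^3(10).
Stepping 3 places around the cycle: 10 → 11 → 3 → 4.

4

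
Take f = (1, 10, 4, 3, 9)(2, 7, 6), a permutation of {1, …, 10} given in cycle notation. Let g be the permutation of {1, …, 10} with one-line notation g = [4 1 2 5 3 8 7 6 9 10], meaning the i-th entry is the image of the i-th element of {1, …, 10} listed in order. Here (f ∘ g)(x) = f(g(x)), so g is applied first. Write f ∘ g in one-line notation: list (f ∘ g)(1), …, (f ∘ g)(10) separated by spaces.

Chase each element through g then f: 1 → 4 → 3; 2 → 1 → 10; 3 → 2 → 7; 4 → 5 → 5; 5 → 3 → 9; 6 → 8 → 8; 7 → 7 → 6; 8 → 6 → 2; 9 → 9 → 1; 10 → 10 → 4.
Collecting the images, f ∘ g = [3 10 7 5 9 8 6 2 1 4].

3 10 7 5 9 8 6 2 1 4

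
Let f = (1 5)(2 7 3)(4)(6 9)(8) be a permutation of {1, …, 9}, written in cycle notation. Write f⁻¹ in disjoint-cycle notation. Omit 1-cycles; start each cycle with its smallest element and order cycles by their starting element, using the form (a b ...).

(1 5)(2 3 7)(6 9)

If f sends a → b within a cycle, f⁻¹ sends b → a; equivalently, reverse each cycle.
Reversing each cycle of f and rotating so the smallest element leads gives (1 5)(2 3 7)(6 9).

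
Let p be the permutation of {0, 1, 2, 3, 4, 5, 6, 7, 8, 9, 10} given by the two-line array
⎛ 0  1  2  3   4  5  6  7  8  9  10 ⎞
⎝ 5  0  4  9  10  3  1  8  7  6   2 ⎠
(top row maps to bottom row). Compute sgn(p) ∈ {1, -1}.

In disjoint-cycle form the cycle lengths are 6, 3, 2.
A cycle is odd iff its length is even; p has 2 even-length cycles, so sgn(p) = (−1)^2 and p is even.

1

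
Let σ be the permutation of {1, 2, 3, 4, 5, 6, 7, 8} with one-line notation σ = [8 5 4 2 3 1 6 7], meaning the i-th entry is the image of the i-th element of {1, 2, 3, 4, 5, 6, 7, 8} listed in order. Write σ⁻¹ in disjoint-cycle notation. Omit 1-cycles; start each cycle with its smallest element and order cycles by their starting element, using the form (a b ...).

The cycle decomposition of σ is (1 8 7 6)(2 5 3 4).
The inverse reverses every cycle; in canonical form, σ⁻¹ = (1 6 7 8)(2 4 3 5).

(1 6 7 8)(2 4 3 5)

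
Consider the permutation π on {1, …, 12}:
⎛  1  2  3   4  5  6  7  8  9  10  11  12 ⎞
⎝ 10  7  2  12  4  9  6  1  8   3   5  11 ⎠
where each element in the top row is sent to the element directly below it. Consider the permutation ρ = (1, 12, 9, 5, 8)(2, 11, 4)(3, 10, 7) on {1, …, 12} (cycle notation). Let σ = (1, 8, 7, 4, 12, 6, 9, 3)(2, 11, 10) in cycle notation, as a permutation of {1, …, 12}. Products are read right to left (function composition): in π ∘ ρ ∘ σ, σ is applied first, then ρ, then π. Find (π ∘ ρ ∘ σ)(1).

10

(π ∘ ρ ∘ σ)(1) = π(ρ(σ(1))). σ(1) = 8, then ρ(8) = 1, then π(1) = 10, so the result is 10.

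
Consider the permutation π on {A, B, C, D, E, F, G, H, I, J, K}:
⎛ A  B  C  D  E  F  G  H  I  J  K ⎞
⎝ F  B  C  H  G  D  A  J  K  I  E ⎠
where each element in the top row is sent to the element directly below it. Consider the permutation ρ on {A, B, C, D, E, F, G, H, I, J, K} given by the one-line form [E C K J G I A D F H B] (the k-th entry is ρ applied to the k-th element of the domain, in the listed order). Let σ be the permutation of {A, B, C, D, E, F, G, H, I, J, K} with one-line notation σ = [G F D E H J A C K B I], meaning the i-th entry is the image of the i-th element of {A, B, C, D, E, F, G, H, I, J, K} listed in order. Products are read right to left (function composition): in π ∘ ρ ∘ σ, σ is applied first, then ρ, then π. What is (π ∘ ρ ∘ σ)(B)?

Apply the permutations in order: σ(B) = F, then ρ(F) = I, then π(I) = K. So (π ∘ ρ ∘ σ)(B) = K.

K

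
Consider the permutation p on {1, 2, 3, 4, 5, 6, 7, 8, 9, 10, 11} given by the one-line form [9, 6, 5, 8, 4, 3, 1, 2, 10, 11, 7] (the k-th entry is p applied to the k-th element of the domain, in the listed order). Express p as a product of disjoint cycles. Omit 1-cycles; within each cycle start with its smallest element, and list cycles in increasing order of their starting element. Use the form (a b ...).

Start at 1 and follow images: 1 → 9 → 10 → 11 → 7 → 1, giving the cycle (1 9 10 11 7).
Repeating from the next unused element and collecting all non-trivial cycles gives (1 9 10 11 7)(2 6 3 5 4 8).

(1 9 10 11 7)(2 6 3 5 4 8)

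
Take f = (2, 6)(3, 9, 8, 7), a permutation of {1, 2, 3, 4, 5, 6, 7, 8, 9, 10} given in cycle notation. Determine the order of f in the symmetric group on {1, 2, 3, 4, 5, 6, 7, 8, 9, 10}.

The disjoint cycles have lengths 4, 2, 1, 1, 1, 1.
The order is lcm(4, 2) = 4.

4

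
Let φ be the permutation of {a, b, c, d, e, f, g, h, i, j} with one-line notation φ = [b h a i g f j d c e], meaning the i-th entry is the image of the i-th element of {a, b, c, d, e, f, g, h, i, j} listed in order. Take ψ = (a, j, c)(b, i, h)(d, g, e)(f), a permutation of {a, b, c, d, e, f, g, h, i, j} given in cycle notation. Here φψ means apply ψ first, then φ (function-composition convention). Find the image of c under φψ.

First apply ψ: ψ(c) = a, then φ(a) = b. Thus (φψ)(c) = b.

b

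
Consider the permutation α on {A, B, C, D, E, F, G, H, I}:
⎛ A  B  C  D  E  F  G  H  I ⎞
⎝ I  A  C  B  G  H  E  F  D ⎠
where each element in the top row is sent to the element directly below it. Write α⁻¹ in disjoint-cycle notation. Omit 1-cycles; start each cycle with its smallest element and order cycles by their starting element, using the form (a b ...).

The cycle decomposition of α is (A I D B)(E G)(F H).
Reversing each cycle (and rotating so the smallest element leads) gives α⁻¹ = (A B D I)(E G)(F H).

(A B D I)(E G)(F H)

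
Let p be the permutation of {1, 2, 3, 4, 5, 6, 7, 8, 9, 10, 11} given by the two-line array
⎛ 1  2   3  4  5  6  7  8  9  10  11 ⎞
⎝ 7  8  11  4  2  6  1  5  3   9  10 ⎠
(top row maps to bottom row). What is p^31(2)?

Tracing 2 → 8 → … returns to 2 after 3 steps, so 2 lies in a 3-cycle (2, 8, 5).
On a 3-cycle, p^3 is the identity, so p^31 = p^1 there (31 ≡ 1 mod 3).
Stepping 1 place around the cycle: 2 → 8.

8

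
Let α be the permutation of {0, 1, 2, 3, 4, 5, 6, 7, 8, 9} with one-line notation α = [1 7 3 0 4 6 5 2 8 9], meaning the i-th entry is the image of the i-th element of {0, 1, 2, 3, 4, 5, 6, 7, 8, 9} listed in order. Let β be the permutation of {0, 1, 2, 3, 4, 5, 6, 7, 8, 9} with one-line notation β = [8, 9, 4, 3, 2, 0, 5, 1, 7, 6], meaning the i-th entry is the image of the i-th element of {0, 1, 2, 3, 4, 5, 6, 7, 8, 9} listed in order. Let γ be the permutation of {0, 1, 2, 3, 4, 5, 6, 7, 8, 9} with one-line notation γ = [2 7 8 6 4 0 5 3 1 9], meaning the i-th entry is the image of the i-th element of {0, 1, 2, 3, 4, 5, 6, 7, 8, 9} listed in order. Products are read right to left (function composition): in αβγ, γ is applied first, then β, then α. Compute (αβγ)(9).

Apply the permutations in order: γ(9) = 9, then β(9) = 6, then α(6) = 5. So (αβγ)(9) = 5.

5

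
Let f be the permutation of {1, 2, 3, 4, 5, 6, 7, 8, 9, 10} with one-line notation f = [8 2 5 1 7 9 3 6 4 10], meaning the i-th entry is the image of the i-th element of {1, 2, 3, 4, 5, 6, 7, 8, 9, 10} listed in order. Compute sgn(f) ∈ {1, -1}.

1

In disjoint-cycle form the cycle lengths are 5, 3, 1, 1.
A cycle of length ℓ contributes ℓ−1 transpositions, so f is a product of 4 + 2 = 6 transpositions — even.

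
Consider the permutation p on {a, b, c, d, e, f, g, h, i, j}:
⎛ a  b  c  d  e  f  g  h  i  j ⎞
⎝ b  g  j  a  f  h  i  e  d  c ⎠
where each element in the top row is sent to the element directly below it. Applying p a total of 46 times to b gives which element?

g

Tracing b → g → … returns to b after 5 steps, so b lies in a 5-cycle (a, b, g, i, d).
Powers repeat with period 5 on this cycle, and 46 mod 5 = 1, so p^46(b) = p^1(b).
Stepping 1 place around the cycle: b → g.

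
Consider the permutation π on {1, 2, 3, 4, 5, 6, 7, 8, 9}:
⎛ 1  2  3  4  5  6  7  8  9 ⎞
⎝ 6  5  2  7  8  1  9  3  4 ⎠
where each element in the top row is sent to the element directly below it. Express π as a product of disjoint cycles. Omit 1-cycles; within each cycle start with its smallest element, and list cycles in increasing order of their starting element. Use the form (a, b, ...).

(1, 6)(2, 5, 8, 3)(4, 7, 9)

Start at 1 and follow images: 1 → 6 → 1, giving the cycle (1, 6).
Continuing from each remaining unvisited element yields (1, 6)(2, 5, 8, 3)(4, 7, 9).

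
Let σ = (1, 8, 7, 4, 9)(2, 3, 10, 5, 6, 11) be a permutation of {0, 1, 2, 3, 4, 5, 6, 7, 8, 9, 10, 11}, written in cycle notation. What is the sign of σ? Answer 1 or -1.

The cycle lengths are 6, 5, 1.
A cycle of length ℓ contributes ℓ−1 transpositions, so σ is a product of 5 + 4 = 9 transpositions — odd.

-1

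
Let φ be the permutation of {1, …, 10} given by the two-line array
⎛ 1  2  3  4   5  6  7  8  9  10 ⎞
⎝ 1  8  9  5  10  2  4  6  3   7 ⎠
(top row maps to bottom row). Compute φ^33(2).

2

Tracing 2 → 8 → … returns to 2 after 3 steps, so 2 lies in a 3-cycle (2, 8, 6).
Powers repeat with period 3 on this cycle, and 33 mod 3 = 0, so φ^33(2) = φ^0(2).
So φ^33(2) = 2.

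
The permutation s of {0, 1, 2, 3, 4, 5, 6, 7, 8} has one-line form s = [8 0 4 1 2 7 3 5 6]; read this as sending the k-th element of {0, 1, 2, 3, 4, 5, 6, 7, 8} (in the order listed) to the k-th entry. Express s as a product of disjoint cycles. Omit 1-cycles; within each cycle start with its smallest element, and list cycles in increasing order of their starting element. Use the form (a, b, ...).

Start at 0 and follow images: 0 → 8 → 6 → 3 → 1 → 0, giving the cycle (0, 8, 6, 3, 1).
Continuing from each remaining unvisited element yields (0, 8, 6, 3, 1)(2, 4)(5, 7).

(0, 8, 6, 3, 1)(2, 4)(5, 7)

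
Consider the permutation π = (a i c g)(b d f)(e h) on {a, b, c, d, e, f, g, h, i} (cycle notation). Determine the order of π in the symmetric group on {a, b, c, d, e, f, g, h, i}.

12

The disjoint cycles have lengths 4, 3, 2.
The order of π is the least common multiple of its cycle lengths: lcm(4, 3, 2) = 12.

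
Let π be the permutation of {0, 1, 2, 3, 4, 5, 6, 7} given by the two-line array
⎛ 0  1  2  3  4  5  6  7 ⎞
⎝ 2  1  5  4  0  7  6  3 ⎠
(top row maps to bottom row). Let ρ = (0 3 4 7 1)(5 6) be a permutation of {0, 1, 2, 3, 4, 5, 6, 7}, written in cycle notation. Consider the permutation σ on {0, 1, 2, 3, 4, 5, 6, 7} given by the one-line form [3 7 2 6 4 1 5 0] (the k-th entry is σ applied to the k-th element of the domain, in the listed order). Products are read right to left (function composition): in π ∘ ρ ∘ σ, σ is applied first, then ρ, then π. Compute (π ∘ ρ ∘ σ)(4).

3

Apply the permutations in order: σ(4) = 4, then ρ(4) = 7, then π(7) = 3. So (π ∘ ρ ∘ σ)(4) = 3.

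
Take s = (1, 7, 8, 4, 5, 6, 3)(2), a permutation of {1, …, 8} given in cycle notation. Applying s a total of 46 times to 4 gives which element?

1

4 lies in the 7-cycle (1, 7, 8, 4, 5, 6, 3).
Since the cycle has length 7, s^46 acts on it the same as s^4 (46 mod 7 = 4).
Advancing 4 steps from 4: 4 → 5 → 6 → 3 → 1.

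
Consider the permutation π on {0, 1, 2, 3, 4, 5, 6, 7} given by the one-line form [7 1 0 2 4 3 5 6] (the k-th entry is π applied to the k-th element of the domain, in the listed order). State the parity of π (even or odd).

In disjoint-cycle form the cycle lengths are 6, 1, 1.
A cycle of length ℓ contributes ℓ−1 transpositions, so π is a product of 5 transpositions — odd.

odd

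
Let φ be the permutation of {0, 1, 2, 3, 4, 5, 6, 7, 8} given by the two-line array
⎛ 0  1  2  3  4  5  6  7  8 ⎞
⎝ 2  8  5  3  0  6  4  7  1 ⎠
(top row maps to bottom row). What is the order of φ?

10

Writing φ as disjoint cycles, the cycle lengths are 5, 2, 1, 1.
The order is lcm(5, 2) = 10.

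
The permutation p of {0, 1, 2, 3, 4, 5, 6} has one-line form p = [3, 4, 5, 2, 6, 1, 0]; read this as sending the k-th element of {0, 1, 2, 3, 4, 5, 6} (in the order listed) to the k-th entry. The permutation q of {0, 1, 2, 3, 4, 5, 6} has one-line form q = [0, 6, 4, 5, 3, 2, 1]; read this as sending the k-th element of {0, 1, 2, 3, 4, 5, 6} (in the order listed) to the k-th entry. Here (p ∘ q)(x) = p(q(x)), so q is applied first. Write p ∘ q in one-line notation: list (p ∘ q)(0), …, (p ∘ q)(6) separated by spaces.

(p ∘ q)(x) = p(q(x)). Computing each image: p(q(0)) = p(0) = 3, p(q(1)) = p(6) = 0, p(q(2)) = p(4) = 6, p(q(3)) = p(5) = 1, p(q(4)) = p(3) = 2, p(q(5)) = p(2) = 5, p(q(6)) = p(1) = 4.
Hence p ∘ q = [3 0 6 1 2 5 4].

3 0 6 1 2 5 4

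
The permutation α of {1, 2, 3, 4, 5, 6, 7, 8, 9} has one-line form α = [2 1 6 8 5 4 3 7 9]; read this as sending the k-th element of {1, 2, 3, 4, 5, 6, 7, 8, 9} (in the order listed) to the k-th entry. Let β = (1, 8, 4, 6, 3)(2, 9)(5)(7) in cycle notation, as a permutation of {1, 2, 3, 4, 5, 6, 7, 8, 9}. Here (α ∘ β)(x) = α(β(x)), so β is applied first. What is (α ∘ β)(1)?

(α ∘ β)(1) = α(β(1)). β(1) = 8, then α(8) = 7. So (α ∘ β)(1) = 7.

7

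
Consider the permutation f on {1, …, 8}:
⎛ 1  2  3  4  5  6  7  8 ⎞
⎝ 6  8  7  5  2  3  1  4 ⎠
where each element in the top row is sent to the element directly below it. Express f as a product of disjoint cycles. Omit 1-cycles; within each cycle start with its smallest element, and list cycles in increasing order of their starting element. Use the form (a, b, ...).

(1, 6, 3, 7)(2, 8, 4, 5)

From 1: 1 → 6 → 3 → 7 → 1, closing the cycle (1, 6, 3, 7).
Continuing from each remaining unvisited element yields (1, 6, 3, 7)(2, 8, 4, 5).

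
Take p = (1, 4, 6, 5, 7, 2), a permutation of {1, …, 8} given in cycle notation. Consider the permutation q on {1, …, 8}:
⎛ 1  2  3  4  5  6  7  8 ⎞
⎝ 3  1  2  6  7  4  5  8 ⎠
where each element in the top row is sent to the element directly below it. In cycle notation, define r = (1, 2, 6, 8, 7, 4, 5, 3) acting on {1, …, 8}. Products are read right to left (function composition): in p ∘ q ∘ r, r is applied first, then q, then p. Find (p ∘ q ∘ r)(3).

3

(p ∘ q ∘ r)(3) = p(q(r(3))). r(3) = 1, then q(1) = 3, then p(3) = 3, so the result is 3.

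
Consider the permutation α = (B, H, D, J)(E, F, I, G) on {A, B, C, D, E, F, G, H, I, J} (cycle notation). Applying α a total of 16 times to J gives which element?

J lies in the 4-cycle (B, H, D, J).
Powers repeat with period 4 on this cycle, and 16 mod 4 = 0, so α^16(J) = α^0(J).
So α^16(J) = J.

J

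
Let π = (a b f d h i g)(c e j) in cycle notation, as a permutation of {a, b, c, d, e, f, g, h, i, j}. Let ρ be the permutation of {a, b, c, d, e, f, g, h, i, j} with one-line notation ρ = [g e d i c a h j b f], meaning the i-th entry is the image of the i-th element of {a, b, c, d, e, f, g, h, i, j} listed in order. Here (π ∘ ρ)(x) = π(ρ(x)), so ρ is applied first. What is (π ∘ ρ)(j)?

d

(π ∘ ρ)(j) = π(ρ(j)). ρ(j) = f, then π(f) = d. So (π ∘ ρ)(j) = d.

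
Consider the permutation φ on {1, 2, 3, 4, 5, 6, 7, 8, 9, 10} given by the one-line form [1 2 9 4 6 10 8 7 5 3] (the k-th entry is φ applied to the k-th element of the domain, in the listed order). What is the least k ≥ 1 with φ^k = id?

10

Decomposing into disjoint cycles gives cycle lengths 5, 2, 1, 1, 1.
Since disjoint cycles commute, ord(φ) = lcm(5, 2) = 10.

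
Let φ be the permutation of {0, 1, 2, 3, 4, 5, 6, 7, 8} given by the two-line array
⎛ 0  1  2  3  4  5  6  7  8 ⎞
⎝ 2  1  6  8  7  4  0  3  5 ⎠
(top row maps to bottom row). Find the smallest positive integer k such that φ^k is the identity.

15

Decomposing into disjoint cycles gives cycle lengths 5, 3, 1.
The order of φ is the least common multiple of its cycle lengths: lcm(5, 3) = 15.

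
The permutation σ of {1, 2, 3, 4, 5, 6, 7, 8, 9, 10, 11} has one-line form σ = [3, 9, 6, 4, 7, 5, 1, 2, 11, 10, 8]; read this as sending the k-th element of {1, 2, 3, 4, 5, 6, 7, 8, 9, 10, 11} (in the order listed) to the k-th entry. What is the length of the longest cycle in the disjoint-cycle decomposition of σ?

5

Decomposing into disjoint cycles gives (1 3 6 5 7)(2 9 11 8); the longest has length 5.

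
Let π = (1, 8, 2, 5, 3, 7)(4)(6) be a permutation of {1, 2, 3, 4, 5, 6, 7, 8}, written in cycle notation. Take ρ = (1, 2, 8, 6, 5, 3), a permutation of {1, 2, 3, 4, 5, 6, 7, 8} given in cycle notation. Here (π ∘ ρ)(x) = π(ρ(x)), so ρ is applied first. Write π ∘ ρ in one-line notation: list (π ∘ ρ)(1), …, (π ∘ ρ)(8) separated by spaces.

5 2 8 4 7 3 1 6

(π ∘ ρ)(x) = π(ρ(x)). Computing each image: π(ρ(1)) = π(2) = 5, π(ρ(2)) = π(8) = 2, π(ρ(3)) = π(1) = 8, π(ρ(4)) = π(4) = 4, π(ρ(5)) = π(3) = 7, π(ρ(6)) = π(5) = 3, π(ρ(7)) = π(7) = 1, π(ρ(8)) = π(6) = 6.
Hence π ∘ ρ = [5 2 8 4 7 3 1 6].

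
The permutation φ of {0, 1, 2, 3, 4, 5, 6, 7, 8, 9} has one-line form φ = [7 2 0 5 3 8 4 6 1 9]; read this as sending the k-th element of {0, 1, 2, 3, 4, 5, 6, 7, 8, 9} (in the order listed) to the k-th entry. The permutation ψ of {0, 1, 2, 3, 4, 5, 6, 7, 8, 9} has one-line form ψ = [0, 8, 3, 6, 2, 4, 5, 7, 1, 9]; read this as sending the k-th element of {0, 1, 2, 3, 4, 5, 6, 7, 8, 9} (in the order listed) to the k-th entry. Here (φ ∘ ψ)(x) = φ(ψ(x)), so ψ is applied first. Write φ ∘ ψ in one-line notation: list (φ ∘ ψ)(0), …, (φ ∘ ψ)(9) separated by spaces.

7 1 5 4 0 3 8 6 2 9

(φ ∘ ψ)(x) = φ(ψ(x)). Computing each image: φ(ψ(0)) = φ(0) = 7, φ(ψ(1)) = φ(8) = 1, φ(ψ(2)) = φ(3) = 5, φ(ψ(3)) = φ(6) = 4, φ(ψ(4)) = φ(2) = 0, φ(ψ(5)) = φ(4) = 3, φ(ψ(6)) = φ(5) = 8, φ(ψ(7)) = φ(7) = 6, φ(ψ(8)) = φ(1) = 2, φ(ψ(9)) = φ(9) = 9.
Hence φ ∘ ψ = [7 1 5 4 0 3 8 6 2 9].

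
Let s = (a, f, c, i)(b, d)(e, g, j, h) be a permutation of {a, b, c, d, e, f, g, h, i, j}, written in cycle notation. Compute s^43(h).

h lies in the 4-cycle (e, g, j, h).
On a 4-cycle, s^4 is the identity, so s^43 = s^3 there (43 ≡ 3 mod 4).
Stepping 3 places around the cycle: h → e → g → j.

j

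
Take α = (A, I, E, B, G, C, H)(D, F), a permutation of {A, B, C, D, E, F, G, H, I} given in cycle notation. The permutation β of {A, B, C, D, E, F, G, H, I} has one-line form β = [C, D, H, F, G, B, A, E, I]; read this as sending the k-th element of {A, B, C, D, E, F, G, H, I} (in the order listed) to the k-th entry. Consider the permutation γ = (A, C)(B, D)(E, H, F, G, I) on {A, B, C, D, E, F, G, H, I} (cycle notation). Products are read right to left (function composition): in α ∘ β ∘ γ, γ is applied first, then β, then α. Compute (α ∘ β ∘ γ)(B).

(α ∘ β ∘ γ)(B) = α(β(γ(B))). γ(B) = D, then β(D) = F, then α(F) = D, so the result is D.

D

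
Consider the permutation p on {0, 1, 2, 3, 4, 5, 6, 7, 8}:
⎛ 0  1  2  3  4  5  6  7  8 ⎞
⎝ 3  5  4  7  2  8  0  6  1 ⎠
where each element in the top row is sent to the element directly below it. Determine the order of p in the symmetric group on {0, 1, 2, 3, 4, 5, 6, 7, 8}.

12

Decomposing into disjoint cycles gives cycle lengths 4, 3, 2.
The order is lcm(4, 3, 2) = 12.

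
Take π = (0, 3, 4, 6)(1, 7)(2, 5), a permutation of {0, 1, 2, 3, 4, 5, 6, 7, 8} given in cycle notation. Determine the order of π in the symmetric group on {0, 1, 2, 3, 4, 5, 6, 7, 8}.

The cycle type of π is (4, 2, 2, 1).
Since disjoint cycles commute, ord(π) = lcm(4, 2, 2) = 4.

4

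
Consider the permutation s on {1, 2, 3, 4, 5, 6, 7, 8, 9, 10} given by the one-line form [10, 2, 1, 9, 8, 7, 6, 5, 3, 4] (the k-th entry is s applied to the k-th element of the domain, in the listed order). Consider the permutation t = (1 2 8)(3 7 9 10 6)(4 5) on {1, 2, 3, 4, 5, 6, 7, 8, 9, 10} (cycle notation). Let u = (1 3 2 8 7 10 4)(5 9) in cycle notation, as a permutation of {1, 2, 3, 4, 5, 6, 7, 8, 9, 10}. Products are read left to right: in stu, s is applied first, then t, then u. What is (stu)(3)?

Apply the permutations in order: s(3) = 1, then t(1) = 2, then u(2) = 8. So (stu)(3) = 8.

8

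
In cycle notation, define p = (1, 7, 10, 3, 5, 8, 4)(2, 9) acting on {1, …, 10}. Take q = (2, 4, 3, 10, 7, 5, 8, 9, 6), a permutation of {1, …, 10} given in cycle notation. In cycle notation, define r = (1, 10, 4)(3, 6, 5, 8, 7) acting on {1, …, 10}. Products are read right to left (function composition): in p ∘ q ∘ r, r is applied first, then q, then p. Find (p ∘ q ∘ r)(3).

9

(p ∘ q ∘ r)(3) = p(q(r(3))). r(3) = 6, then q(6) = 2, then p(2) = 9, so the result is 9.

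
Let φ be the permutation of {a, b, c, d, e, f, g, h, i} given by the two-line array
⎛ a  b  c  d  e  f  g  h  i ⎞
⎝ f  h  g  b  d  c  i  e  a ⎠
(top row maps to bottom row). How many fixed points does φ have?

0

No element satisfies φ(x) = x, so there are 0 fixed points.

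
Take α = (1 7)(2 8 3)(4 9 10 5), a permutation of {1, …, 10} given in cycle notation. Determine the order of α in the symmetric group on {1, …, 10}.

The disjoint cycles have lengths 4, 3, 2, 1.
Since disjoint cycles commute, ord(α) = lcm(4, 3, 2) = 12.

12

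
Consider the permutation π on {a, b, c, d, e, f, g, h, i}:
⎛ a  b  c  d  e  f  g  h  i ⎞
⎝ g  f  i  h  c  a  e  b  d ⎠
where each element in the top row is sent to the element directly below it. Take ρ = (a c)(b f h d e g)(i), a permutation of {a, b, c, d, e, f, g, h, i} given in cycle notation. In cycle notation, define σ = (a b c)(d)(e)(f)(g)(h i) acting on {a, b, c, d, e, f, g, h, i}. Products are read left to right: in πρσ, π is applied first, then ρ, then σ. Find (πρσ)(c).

Apply the permutations in order: π(c) = i, then ρ(i) = i, then σ(i) = h. So (πρσ)(c) = h.

h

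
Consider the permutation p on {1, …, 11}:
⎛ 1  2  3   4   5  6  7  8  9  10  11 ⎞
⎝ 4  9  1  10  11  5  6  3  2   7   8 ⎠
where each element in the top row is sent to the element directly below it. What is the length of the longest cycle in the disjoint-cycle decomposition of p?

9

Decomposing into disjoint cycles gives (1, 4, 10, 7, 6, 5, 11, 8, 3)(2, 9); the longest has length 9.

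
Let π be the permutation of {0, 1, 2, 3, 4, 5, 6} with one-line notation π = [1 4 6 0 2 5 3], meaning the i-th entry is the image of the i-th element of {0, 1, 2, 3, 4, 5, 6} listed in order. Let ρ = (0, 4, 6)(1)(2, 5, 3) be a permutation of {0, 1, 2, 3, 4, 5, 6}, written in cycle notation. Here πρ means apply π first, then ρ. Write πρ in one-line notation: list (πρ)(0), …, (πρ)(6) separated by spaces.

Chase each element through π then ρ: 0 → 1 → 1; 1 → 4 → 6; 2 → 6 → 0; 3 → 0 → 4; 4 → 2 → 5; 5 → 5 → 3; 6 → 3 → 2.
So πρ in one-line form is 1 6 0 4 5 3 2.

1 6 0 4 5 3 2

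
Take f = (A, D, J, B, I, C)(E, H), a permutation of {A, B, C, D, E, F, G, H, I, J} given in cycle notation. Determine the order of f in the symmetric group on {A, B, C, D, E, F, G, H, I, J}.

The cycle type of f is (6, 2, 1, 1).
Since disjoint cycles commute, ord(f) = lcm(6, 2) = 6.

6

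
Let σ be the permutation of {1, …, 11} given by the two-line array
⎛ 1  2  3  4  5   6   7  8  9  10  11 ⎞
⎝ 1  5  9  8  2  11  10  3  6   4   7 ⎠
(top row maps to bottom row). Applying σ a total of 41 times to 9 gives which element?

6

Tracing 9 → 6 → … returns to 9 after 8 steps, so 9 lies in an 8-cycle (3 9 6 11 7 10 4 8).
On an 8-cycle, σ^8 is the identity, so σ^41 = σ^1 there (41 ≡ 1 mod 8).
Advancing 1 step from 9: 9 → 6.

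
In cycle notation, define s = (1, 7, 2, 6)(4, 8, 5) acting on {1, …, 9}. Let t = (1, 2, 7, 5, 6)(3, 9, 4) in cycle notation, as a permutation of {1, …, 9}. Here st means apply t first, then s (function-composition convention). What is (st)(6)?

(st)(6) = s(t(6)). t(6) = 1, then s(1) = 7. So (st)(6) = 7.

7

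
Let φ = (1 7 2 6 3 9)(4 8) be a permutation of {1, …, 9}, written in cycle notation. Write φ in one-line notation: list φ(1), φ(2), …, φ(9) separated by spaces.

7 6 9 8 5 3 2 4 1

Each element maps to the next entry in its cycle (wrapping to the front): 1↦7, 2↦6, 3↦9, 4↦8, 5↦5, 6↦3, 7↦2, 8↦4, 9↦1.
Listing these in domain order gives 7 6 9 8 5 3 2 4 1.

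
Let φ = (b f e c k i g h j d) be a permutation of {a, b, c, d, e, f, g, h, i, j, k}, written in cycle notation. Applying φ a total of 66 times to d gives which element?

d lies in the 10-cycle (b f e c k i g h j d).
Powers repeat with period 10 on this cycle, and 66 mod 10 = 6, so φ^66(d) = φ^6(d).
Stepping 6 places around the cycle: d → b → f → e → c → k → i.

i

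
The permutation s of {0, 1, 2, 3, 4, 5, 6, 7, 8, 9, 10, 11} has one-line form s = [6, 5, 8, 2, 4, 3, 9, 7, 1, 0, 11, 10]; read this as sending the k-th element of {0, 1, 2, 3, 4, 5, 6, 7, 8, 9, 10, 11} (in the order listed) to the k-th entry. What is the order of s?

30

The disjoint-cycle form of s has cycle lengths 5, 3, 2, 1, 1.
Since disjoint cycles commute, ord(s) = lcm(5, 3, 2) = 30.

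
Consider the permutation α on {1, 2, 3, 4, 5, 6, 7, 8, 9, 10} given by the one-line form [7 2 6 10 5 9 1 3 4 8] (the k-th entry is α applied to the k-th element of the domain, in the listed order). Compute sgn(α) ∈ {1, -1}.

In disjoint-cycle form the cycle lengths are 6, 2, 1, 1.
A cycle of length ℓ contributes ℓ−1 transpositions, so α is a product of 5 + 1 = 6 transpositions — even.

1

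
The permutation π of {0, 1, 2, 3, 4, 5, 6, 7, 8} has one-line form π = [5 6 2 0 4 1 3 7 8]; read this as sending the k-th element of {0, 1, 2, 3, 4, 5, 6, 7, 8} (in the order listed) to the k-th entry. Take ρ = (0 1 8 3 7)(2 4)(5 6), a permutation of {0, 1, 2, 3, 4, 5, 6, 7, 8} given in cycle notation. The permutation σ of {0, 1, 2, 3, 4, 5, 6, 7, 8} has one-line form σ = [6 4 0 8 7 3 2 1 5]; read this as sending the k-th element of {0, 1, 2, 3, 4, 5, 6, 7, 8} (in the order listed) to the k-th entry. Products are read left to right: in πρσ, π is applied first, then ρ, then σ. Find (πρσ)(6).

Chase 6: π(6) = 3; ρ(3) = 7; σ(7) = 1. Hence (πρσ)(6) = 1.

1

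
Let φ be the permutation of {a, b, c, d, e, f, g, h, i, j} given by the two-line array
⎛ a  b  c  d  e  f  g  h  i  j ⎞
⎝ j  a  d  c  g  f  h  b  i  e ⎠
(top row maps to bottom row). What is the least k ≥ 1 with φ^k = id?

The disjoint-cycle form of φ has cycle lengths 6, 2, 1, 1.
The order of φ is the least common multiple of its cycle lengths: lcm(6, 2) = 6.

6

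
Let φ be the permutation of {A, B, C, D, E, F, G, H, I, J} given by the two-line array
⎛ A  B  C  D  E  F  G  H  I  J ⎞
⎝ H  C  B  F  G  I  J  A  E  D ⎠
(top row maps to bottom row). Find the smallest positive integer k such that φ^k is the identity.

Decomposing into disjoint cycles gives cycle lengths 6, 2, 2.
Since disjoint cycles commute, ord(φ) = lcm(6, 2, 2) = 6.

6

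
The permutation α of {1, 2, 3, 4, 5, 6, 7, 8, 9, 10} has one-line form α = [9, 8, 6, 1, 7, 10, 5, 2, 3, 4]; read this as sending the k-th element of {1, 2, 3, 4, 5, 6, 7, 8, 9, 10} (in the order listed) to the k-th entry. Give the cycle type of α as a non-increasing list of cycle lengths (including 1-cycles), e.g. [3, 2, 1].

[6, 2, 2]

The disjoint cycles are (1, 9, 3, 6, 10, 4)(2, 8)(5, 7), with lengths 6, 2, 2 in non-increasing order.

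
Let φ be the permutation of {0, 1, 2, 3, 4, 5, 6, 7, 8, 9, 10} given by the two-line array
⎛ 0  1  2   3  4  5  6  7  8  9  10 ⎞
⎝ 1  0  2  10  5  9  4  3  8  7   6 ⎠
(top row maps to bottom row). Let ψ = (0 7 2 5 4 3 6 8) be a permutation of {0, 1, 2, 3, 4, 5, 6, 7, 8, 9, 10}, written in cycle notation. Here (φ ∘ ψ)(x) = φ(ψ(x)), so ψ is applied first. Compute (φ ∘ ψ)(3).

First apply ψ: ψ(3) = 6, then φ(6) = 4. Thus (φ ∘ ψ)(3) = 4.

4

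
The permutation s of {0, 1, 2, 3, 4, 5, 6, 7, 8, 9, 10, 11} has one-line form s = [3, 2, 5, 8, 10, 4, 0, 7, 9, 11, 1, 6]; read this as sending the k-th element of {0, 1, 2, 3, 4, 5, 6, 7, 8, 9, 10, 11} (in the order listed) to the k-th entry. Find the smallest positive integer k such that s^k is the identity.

30

Writing s as disjoint cycles, the cycle lengths are 6, 5, 1.
The order is lcm(6, 5) = 30.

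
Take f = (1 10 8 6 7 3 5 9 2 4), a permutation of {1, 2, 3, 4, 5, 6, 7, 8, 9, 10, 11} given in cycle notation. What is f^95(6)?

6 lies in the 10-cycle (1 10 8 6 7 3 5 9 2 4).
Powers repeat with period 10 on this cycle, and 95 mod 10 = 5, so f^95(6) = f^5(6).
Advancing 5 steps from 6: 6 → 7 → 3 → 5 → 9 → 2.

2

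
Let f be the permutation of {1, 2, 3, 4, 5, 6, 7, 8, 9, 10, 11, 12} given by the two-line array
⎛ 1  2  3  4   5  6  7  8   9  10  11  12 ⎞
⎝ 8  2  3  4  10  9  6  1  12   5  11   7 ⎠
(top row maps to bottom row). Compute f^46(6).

12

Tracing 6 → 9 → … returns to 6 after 4 steps, so 6 lies in a 4-cycle (6 9 12 7).
Since the cycle has length 4, f^46 acts on it the same as f^2 (46 mod 4 = 2).
Stepping 2 places around the cycle: 6 → 9 → 12.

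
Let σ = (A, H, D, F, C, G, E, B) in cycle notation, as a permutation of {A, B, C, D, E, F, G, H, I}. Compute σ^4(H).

G

H lies in the 8-cycle (A, H, D, F, C, G, E, B).
Advancing 4 steps from H: H → D → F → C → G.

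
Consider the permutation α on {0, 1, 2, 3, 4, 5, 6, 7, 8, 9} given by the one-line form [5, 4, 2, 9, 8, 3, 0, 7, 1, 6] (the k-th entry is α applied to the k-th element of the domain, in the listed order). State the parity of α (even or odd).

even

In disjoint-cycle form the cycle lengths are 5, 3, 1, 1.
A cycle is odd iff its length is even; α has 0 even-length cycles, so sgn(α) = (−1)^0 and α is even.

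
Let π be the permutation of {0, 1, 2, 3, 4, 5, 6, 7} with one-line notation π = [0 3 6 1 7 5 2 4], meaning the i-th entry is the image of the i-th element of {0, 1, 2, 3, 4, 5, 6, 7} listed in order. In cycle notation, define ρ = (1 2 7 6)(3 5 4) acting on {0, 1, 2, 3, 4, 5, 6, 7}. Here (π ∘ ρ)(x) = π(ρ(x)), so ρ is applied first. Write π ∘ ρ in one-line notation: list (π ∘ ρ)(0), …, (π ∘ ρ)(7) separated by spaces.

(π ∘ ρ)(x) = π(ρ(x)). Computing each image: π(ρ(0)) = π(0) = 0, π(ρ(1)) = π(2) = 6, π(ρ(2)) = π(7) = 4, π(ρ(3)) = π(5) = 5, π(ρ(4)) = π(3) = 1, π(ρ(5)) = π(4) = 7, π(ρ(6)) = π(1) = 3, π(ρ(7)) = π(6) = 2.
Hence π ∘ ρ = [0 6 4 5 1 7 3 2].

0 6 4 5 1 7 3 2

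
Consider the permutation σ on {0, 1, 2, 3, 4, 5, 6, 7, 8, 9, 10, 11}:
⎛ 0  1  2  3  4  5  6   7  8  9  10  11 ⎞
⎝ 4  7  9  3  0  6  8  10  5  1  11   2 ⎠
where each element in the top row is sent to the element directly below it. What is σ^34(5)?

6

Tracing 5 → 6 → … returns to 5 after 3 steps, so 5 lies in a 3-cycle (5 6 8).
Powers repeat with period 3 on this cycle, and 34 mod 3 = 1, so σ^34(5) = σ^1(5).
Advancing 1 step from 5: 5 → 6.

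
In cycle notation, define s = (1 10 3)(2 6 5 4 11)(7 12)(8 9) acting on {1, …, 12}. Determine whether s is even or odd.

The cycle lengths are 5, 3, 2, 2.
A cycle of length ℓ contributes ℓ−1 transpositions, so s is a product of 4 + 2 + 1 + 1 = 8 transpositions — even.

even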